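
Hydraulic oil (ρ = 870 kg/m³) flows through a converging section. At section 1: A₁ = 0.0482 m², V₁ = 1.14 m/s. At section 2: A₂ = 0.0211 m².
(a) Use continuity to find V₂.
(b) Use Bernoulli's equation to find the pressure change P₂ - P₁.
(a) Continuity: A₁V₁=A₂V₂ -> V₂=A₁V₁/A₂=0.0482*1.14/0.0211=2.60 m/s
(b) Bernoulli: P₂-P₁=0.5*rho*(V₁^2-V₂^2)/1000=0.5*870*(1.14^2-2.60^2)/1000=-2.375 kPa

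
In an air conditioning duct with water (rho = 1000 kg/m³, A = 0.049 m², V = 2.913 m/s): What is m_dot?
Formula: \dot{m} = \rho A V
m_dot = 1000·0.049·2.913 = 142.7 kg/s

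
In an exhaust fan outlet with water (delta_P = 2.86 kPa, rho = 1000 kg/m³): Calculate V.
Formula: V = \sqrt{\frac{2 \Delta P}{\rho}}
V = √(2·(2.86·1000)/1000) = 2.392 m/s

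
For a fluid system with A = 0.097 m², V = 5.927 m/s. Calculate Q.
Formula: Q = A V
Q = 0.097·5.927·1000 = 574.9 L/s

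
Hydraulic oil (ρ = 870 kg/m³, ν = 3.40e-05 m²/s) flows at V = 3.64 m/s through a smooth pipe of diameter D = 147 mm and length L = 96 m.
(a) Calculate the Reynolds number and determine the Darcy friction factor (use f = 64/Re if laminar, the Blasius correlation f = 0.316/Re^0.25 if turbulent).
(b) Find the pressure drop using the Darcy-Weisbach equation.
(a) Re = V·D/ν = 3.64·0.147/3.40e-05 = 15738 → turbulent (Re > 4000); f = 0.316/Re^0.25 = 0.316/15738^0.25 = 0.028213
(b) Darcy-Weisbach: ΔP = f·(L/D)·½ρV²/1000 = 0.028213·(96/0.147)·½·870·3.64²/1000 = 106.2 kPa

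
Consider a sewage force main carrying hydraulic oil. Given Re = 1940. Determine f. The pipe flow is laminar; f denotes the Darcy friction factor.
Formula: f = \frac{64}{Re}
f = 64/1940 = 0.03299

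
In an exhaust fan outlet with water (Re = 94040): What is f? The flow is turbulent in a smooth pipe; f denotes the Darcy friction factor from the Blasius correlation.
Formula: f = \frac{0.316}{Re^{0.25}}
f = 0.316/94040^0.25 = 0.01805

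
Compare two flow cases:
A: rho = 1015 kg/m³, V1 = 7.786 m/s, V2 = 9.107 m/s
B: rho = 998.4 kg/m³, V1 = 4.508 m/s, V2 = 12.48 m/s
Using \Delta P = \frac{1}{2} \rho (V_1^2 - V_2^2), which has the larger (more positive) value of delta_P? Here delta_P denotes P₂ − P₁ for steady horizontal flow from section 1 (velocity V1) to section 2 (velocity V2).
delta_P(A) = -11.33 kPa, delta_P(B) = -67.61 kPa. Answer: A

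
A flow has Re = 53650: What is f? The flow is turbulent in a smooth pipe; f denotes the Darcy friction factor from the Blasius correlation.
Formula: f = \frac{0.316}{Re^{0.25}}
f = 0.316/53650^0.25 = 0.02076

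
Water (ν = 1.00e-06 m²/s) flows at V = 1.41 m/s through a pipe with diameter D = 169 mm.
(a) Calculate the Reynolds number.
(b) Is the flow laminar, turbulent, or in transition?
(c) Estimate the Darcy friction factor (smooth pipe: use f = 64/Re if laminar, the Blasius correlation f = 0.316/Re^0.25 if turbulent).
(a) Re = V·D/ν = 1.41·0.169/1.00e-06 = 238290
(b) Flow regime: turbulent (Re > 4000)
(c) Friction factor: f = 0.316/Re^0.25 = 0.316/238290^0.25 = 0.0143 (Blasius is strictly valid for Re ≲ 1e5; used here as the smooth-pipe estimate the problem specifies)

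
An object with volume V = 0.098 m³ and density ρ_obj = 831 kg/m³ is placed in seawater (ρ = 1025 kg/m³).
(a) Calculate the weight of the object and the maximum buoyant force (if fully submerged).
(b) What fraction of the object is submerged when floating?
(a) W=rho_obj*g*V=831*9.81*0.098=798.9 N; F_B(max)=rho*g*V=1025*9.81*0.098=985.4 N
(b) Floating fraction=rho_obj/rho=831/1025=0.811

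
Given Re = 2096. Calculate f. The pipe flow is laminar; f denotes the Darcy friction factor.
Formula: f = \frac{64}{Re}
f = 64/2096 = 0.03053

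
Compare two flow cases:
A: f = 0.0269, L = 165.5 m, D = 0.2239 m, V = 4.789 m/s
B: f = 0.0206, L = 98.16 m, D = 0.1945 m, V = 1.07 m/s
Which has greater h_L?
h_L(A) = 23.24 m, h_L(B) = 0.6067 m. Answer: A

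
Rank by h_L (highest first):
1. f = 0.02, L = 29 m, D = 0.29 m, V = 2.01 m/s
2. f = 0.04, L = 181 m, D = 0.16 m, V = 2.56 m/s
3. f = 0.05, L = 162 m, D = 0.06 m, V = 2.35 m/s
Case 1: h_L = 0.4118 m
Case 2: h_L = 15.11 m
Case 3: h_L = 38 m
Ranking (highest first): 3, 2, 1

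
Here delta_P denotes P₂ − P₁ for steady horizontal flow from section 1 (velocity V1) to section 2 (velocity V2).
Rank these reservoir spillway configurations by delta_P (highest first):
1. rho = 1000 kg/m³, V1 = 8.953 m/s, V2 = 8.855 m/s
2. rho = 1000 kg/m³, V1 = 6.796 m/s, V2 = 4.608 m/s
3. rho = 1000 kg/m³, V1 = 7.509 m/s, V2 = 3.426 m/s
Case 1: delta_P = 0.8726 kPa
Case 2: delta_P = 12.48 kPa
Case 3: delta_P = 22.32 kPa
Ranking (highest first): 3, 2, 1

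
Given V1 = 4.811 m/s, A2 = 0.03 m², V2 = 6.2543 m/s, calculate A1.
Formula: V_2 = \frac{A_1 V_1}{A_2}
Substituting knowns: 6.2543 = A1·4.811/0.03
Solving for A1: A1 = 6.2543·0.03/4.811 = 0.039 m²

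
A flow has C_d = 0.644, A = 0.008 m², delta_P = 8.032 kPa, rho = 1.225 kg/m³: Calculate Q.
Formula: Q = C_d A \sqrt{\frac{2 \Delta P}{\rho}}
Q = 0.644·0.008·√(2·(8.032·1000)/1.225)·1000 = 590 L/s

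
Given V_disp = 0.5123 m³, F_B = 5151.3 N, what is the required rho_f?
Formula: F_B = \rho_f g V_{disp}
Substituting knowns: 5151.3 = rho_f·9.81·0.5123
Solving for rho_f: rho_f = 5151.3/(9.81·0.5123) = 1025 kg/m³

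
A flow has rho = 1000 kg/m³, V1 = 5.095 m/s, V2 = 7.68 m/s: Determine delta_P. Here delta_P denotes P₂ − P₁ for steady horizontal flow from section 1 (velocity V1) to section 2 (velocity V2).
Formula: \Delta P = \frac{1}{2} \rho (V_1^2 - V_2^2)
delta_P = 0.5·1000·(5.095² − 7.68²)/1000 = -16.51 kPa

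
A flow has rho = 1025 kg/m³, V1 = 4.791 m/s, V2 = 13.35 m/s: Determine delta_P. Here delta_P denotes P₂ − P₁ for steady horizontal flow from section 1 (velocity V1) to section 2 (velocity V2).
Formula: \Delta P = \frac{1}{2} \rho (V_1^2 - V_2^2)
delta_P = 0.5·1025·(4.791² − 13.35²)/1000 = -79.58 kPa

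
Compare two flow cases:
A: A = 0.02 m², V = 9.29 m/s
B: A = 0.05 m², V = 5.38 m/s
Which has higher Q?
Q(A) = 185.8 L/s, Q(B) = 269 L/s. Answer: B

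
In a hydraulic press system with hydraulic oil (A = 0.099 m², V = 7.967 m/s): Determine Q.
Formula: Q = A V
Q = 0.099·7.967·1000 = 788.7 L/s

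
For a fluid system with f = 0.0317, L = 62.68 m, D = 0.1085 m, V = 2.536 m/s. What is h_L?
Formula: h_L = f \frac{L}{D} \frac{V^2}{2g}
h_L = 0.0317·(62.68/0.1085)·2.536²/(2·9.81) = 6.003 m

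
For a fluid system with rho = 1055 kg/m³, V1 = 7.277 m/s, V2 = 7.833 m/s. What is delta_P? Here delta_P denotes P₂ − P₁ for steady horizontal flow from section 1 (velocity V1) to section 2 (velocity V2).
Formula: \Delta P = \frac{1}{2} \rho (V_1^2 - V_2^2)
delta_P = 0.5·1055·(7.277² − 7.833²)/1000 = -4.432 kPa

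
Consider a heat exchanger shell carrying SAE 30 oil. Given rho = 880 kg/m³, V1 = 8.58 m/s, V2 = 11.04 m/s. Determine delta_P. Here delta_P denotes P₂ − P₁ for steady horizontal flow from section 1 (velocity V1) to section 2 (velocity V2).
Formula: \Delta P = \frac{1}{2} \rho (V_1^2 - V_2^2)
delta_P = 0.5·880·(8.58² − 11.04²)/1000 = -21.24 kPa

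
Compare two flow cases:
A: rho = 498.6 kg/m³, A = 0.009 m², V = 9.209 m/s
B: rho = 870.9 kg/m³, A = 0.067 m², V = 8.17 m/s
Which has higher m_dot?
m_dot(A) = 41.32 kg/s, m_dot(B) = 476.7 kg/s. Answer: B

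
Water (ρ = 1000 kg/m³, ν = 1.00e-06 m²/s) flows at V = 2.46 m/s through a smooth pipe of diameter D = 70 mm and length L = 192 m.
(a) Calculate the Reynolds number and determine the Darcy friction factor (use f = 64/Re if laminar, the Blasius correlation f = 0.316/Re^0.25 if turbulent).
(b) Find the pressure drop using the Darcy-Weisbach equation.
(a) Re = V·D/ν = 2.46·0.07/1.00e-06 = 172200 → turbulent (Re > 4000); f = 0.316/Re^0.25 = 0.316/172200^0.25 = 0.015512 (Blasius is strictly valid for Re ≲ 1e5; used here as the smooth-pipe estimate the problem specifies)
(b) Darcy-Weisbach: ΔP = f·(L/D)·½ρV²/1000 = 0.015512·(192/0.070)·½·1000·2.46²/1000 = 128.7 kPa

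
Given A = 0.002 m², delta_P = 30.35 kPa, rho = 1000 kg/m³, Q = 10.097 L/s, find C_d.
Formula: Q = C_d A \sqrt{\frac{2 \Delta P}{\rho}}
Substituting knowns: 10.097 = C_d·0.002·√(2·(30.35·1000)/1000)·1000
Solving for C_d: C_d = (10.097/1000)/(0.002·√(2·(30.35·1000)/1000)) = 0.648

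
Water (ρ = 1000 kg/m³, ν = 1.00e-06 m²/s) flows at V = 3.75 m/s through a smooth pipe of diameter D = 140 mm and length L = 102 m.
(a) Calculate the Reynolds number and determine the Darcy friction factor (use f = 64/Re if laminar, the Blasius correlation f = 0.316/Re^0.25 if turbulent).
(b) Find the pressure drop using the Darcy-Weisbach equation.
(a) Re = V·D/ν = 3.75·0.14/1.00e-06 = 525000 → turbulent (Re > 4000); f = 0.316/Re^0.25 = 0.316/525000^0.25 = 0.011739 (Blasius is strictly valid for Re ≲ 1e5; used here as the smooth-pipe estimate the problem specifies)
(b) Darcy-Weisbach: ΔP = f·(L/D)·½ρV²/1000 = 0.011739·(102/0.140)·½·1000·3.75²/1000 = 60.14 kPa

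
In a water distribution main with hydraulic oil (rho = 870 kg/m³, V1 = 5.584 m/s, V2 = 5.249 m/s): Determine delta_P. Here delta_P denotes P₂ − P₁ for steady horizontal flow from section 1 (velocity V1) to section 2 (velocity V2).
Formula: \Delta P = \frac{1}{2} \rho (V_1^2 - V_2^2)
delta_P = 0.5·870·(5.584² − 5.249²)/1000 = 1.579 kPa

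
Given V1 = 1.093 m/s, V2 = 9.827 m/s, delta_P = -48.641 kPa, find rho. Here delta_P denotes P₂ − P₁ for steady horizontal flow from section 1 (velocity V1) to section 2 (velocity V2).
Formula: \Delta P = \frac{1}{2} \rho (V_1^2 - V_2^2)
Substituting knowns: -48.641 = 0.5·rho·(1.093² − 9.827²)/1000
Solving for rho: rho = 2·(-48.641·1000)/(1.093² − 9.827²) = 1020 kg/m³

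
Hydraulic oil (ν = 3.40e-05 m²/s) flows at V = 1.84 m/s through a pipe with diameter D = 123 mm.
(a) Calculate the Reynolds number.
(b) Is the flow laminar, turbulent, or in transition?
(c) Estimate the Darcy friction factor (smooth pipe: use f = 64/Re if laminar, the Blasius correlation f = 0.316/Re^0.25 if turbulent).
(a) Re = V·D/ν = 1.84·0.123/3.40e-05 = 6656.5
(b) Flow regime: turbulent (Re > 4000)
(c) Friction factor: f = 0.316/Re^0.25 = 0.316/6656.5^0.25 = 0.03498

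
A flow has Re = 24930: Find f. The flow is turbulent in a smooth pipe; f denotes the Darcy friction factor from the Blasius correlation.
Formula: f = \frac{0.316}{Re^{0.25}}
f = 0.316/24930^0.25 = 0.02515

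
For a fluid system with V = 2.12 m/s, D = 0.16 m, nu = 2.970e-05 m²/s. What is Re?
Formula: Re = \frac{V D}{\nu}
Re = 2.12·0.16/2.970e-05 = 11421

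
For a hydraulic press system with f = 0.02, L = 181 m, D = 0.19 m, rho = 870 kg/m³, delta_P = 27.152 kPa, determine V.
Formula: \Delta P = f \frac{L}{D} \frac{\rho V^2}{2}
Substituting knowns: 27.152 = 0.02·(181/0.19)·0.5·870·V²/1000
Solving for V: V = √((27.152·1000)/(0.02·(181/0.19)·0.5·870)) = 1.81 m/s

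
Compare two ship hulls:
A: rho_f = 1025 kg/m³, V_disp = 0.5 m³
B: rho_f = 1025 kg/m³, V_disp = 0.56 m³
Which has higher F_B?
F_B(A) = 5028 N, F_B(B) = 5631 N. Answer: B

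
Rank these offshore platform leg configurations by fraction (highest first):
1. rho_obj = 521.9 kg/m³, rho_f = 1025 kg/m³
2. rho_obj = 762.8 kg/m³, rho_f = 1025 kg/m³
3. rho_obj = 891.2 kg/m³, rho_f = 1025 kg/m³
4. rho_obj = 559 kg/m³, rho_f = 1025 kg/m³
Case 1: fraction = 0.5092
Case 2: fraction = 0.7442
Case 3: fraction = 0.8695
Case 4: fraction = 0.5454
Ranking (highest first): 3, 2, 4, 1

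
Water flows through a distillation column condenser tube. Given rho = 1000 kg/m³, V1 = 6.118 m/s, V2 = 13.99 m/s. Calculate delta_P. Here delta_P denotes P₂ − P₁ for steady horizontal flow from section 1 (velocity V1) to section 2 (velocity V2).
Formula: \Delta P = \frac{1}{2} \rho (V_1^2 - V_2^2)
delta_P = 0.5·1000·(6.118² − 13.99²)/1000 = -79.15 kPa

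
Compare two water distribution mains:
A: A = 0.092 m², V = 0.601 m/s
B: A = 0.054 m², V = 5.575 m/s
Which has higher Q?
Q(A) = 55.29 L/s, Q(B) = 301.1 L/s. Answer: B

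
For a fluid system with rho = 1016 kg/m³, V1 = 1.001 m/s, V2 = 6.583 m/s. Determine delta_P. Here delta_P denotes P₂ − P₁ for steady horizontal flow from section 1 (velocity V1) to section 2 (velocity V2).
Formula: \Delta P = \frac{1}{2} \rho (V_1^2 - V_2^2)
delta_P = 0.5·1016·(1.001² − 6.583²)/1000 = -21.51 kPa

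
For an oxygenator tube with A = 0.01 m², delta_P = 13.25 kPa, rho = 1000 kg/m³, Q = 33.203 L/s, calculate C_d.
Formula: Q = C_d A \sqrt{\frac{2 \Delta P}{\rho}}
Substituting knowns: 33.203 = C_d·0.01·√(2·(13.25·1000)/1000)·1000
Solving for C_d: C_d = (33.203/1000)/(0.01·√(2·(13.25·1000)/1000)) = 0.645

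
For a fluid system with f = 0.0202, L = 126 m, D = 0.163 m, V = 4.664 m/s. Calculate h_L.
Formula: h_L = f \frac{L}{D} \frac{V^2}{2g}
h_L = 0.0202·(126/0.163)·4.664²/(2·9.81) = 17.31 m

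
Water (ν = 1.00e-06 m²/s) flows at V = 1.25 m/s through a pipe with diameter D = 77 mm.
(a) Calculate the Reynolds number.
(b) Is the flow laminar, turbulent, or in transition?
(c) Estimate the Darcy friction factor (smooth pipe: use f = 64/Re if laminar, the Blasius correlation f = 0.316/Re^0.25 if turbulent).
(a) Re = V·D/ν = 1.25·0.077/1.00e-06 = 96250
(b) Flow regime: turbulent (Re > 4000)
(c) Friction factor: f = 0.316/Re^0.25 = 0.316/96250^0.25 = 0.01794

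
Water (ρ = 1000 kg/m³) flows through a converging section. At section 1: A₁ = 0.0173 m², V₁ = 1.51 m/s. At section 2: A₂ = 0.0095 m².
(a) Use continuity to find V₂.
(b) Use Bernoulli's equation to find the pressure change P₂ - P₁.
(a) Continuity: A₁V₁=A₂V₂ -> V₂=A₁V₁/A₂=0.0173*1.51/0.0095=2.75 m/s
(b) Bernoulli: P₂-P₁=0.5*rho*(V₁^2-V₂^2)/1000=0.5*1000*(1.51^2-2.75^2)/1000=-2.641 kPa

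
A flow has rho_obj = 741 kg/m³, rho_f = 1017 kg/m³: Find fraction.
Formula: f_{sub} = \frac{\rho_{obj}}{\rho_f}
fraction = 741/1017 = 0.7286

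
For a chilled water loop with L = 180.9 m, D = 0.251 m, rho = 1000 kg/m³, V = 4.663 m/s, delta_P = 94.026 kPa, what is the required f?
Formula: \Delta P = f \frac{L}{D} \frac{\rho V^2}{2}
Substituting knowns: 94.026 = f·(180.9/0.251)·0.5·1000·4.663²/1000
Solving for f: f = (94.026·1000)/((180.9/0.251)·0.5·1000·4.663²) = 0.012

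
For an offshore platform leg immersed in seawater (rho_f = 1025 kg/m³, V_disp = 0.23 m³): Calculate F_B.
Formula: F_B = \rho_f g V_{disp}
F_B = 1025·9.81·0.23 = 2313 N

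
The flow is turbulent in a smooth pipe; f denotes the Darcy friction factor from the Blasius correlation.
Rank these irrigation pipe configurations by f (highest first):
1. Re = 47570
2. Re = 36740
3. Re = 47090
Case 1: f = 0.0214
Case 2: f = 0.02282
Case 3: f = 0.02145
Ranking (highest first): 2, 3, 1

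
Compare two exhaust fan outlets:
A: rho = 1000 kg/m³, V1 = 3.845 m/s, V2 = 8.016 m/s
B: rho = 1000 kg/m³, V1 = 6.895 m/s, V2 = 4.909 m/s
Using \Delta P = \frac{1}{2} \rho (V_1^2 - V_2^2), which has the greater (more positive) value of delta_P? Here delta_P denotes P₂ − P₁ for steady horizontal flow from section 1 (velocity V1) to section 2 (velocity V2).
delta_P(A) = -24.74 kPa, delta_P(B) = 11.72 kPa. Answer: B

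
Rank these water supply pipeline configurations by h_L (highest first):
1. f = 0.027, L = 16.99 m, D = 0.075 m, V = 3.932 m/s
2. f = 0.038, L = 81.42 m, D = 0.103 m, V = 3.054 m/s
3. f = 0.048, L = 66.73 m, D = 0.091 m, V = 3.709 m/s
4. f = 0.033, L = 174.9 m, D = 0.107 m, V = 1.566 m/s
Case 1: h_L = 4.82 m
Case 2: h_L = 14.28 m
Case 3: h_L = 24.68 m
Case 4: h_L = 6.742 m
Ranking (highest first): 3, 2, 4, 1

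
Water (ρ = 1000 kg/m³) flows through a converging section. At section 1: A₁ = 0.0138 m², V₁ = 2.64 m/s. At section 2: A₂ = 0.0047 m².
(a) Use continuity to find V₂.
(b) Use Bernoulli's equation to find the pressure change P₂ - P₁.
(a) Continuity: A₁V₁=A₂V₂ -> V₂=A₁V₁/A₂=0.0138*2.64/0.0047=7.75 m/s
(b) Bernoulli: P₂-P₁=0.5*rho*(V₁^2-V₂^2)/1000=0.5*1000*(2.64^2-7.75^2)/1000=-26.55 kPa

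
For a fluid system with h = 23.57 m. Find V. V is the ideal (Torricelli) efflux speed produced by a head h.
Formula: V = \sqrt{2 g h}
V = √(2·9.81·23.57) = 21.5 m/s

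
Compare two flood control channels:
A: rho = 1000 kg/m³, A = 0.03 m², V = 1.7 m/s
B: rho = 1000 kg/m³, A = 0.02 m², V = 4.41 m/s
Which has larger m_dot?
m_dot(A) = 51 kg/s, m_dot(B) = 88.2 kg/s. Answer: B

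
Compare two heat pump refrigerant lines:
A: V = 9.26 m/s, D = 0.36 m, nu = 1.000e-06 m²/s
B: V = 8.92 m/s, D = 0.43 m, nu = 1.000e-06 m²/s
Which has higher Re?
Re(A) = 3.334e+06, Re(B) = 3.836e+06. Answer: B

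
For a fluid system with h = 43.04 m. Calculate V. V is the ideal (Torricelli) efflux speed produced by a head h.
Formula: V = \sqrt{2 g h}
V = √(2·9.81·43.04) = 29.06 m/s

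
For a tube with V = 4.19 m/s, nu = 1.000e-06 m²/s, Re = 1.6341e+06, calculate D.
Formula: Re = \frac{V D}{\nu}
Substituting knowns: 1.6341e+06 = 4.19·D/1.000e-06
Solving for D: D = 1.6341e+06·1.000e-06/4.19 = 0.39 m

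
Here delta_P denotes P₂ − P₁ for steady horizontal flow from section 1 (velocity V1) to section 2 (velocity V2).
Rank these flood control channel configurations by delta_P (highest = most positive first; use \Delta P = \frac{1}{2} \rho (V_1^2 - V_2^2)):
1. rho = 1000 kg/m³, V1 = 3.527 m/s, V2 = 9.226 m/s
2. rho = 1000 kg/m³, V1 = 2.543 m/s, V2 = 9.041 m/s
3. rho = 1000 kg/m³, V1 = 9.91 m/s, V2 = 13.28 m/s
Case 1: delta_P = -36.34 kPa
Case 2: delta_P = -37.64 kPa
Case 3: delta_P = -39.08 kPa
Ranking (highest first): 1, 2, 3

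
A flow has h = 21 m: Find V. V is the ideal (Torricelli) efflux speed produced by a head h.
Formula: V = \sqrt{2 g h}
V = √(2·9.81·21) = 20.3 m/s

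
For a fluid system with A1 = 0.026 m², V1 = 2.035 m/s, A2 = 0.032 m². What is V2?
Formula: V_2 = \frac{A_1 V_1}{A_2}
V2 = 0.026·2.035/0.032 = 1.653 m/s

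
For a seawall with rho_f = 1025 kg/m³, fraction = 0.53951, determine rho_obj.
Formula: f_{sub} = \frac{\rho_{obj}}{\rho_f}
Substituting knowns: 0.53951 = rho_obj/1025
Solving for rho_obj: rho_obj = 0.53951·1025 = 553 kg/m³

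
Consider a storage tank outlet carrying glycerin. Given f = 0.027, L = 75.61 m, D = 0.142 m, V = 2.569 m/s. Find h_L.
Formula: h_L = f \frac{L}{D} \frac{V^2}{2g}
h_L = 0.027·(75.61/0.142)·2.569²/(2·9.81) = 4.836 m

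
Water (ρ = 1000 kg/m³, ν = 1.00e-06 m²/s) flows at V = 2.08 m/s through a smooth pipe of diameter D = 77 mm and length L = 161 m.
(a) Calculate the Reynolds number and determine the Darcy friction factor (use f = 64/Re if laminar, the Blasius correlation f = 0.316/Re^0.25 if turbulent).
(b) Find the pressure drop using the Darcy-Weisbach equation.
(a) Re = V·D/ν = 2.08·0.077/1.00e-06 = 160160 → turbulent (Re > 4000); f = 0.316/Re^0.25 = 0.316/160160^0.25 = 0.015796 (Blasius is strictly valid for Re ≲ 1e5; used here as the smooth-pipe estimate the problem specifies)
(b) Darcy-Weisbach: ΔP = f·(L/D)·½ρV²/1000 = 0.015796·(161/0.077)·½·1000·2.08²/1000 = 71.45 kPa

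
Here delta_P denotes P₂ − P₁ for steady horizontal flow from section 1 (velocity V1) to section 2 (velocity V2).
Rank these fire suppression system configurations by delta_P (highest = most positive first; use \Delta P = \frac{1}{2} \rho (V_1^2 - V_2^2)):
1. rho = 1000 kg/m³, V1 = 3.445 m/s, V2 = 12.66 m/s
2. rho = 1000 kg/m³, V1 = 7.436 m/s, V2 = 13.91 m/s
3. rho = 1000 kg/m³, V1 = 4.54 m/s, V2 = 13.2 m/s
Case 1: delta_P = -74.2 kPa
Case 2: delta_P = -69.1 kPa
Case 3: delta_P = -76.81 kPa
Ranking (highest first): 2, 1, 3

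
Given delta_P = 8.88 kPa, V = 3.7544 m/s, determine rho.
Formula: V = \sqrt{\frac{2 \Delta P}{\rho}}
Substituting knowns: 3.7544 = √(2·(8.88·1000)/rho)
Solving for rho: rho = 2·(8.88·1000)/3.7544² = 1260 kg/m³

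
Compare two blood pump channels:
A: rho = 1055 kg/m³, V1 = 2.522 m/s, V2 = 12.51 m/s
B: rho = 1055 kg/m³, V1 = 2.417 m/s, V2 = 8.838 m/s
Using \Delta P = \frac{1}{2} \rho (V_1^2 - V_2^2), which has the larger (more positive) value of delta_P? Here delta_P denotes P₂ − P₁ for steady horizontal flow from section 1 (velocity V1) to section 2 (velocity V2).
delta_P(A) = -79.2 kPa, delta_P(B) = -38.12 kPa. Answer: B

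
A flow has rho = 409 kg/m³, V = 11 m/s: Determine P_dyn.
Formula: P_{dyn} = \frac{1}{2} \rho V^2
P_dyn = 0.5·409·11²/1000 = 24.74 kPa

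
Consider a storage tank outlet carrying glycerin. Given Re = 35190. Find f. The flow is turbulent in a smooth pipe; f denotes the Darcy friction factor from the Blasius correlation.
Formula: f = \frac{0.316}{Re^{0.25}}
f = 0.316/35190^0.25 = 0.02307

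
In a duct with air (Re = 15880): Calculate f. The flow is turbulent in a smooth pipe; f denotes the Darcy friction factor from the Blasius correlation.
Formula: f = \frac{0.316}{Re^{0.25}}
f = 0.316/15880^0.25 = 0.02815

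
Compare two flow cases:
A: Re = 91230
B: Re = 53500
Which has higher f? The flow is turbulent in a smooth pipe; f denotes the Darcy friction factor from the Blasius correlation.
f(A) = 0.01818, f(B) = 0.02078. Answer: B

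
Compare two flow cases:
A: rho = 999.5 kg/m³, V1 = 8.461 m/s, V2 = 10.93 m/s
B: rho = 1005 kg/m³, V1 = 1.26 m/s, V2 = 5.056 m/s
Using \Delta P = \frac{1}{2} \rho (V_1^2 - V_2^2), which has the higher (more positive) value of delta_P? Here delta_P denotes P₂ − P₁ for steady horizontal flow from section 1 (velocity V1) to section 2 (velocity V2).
delta_P(A) = -23.93 kPa, delta_P(B) = -12.05 kPa. Answer: B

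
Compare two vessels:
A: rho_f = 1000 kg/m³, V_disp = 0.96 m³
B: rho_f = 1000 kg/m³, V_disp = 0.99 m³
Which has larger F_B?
F_B(A) = 9418 N, F_B(B) = 9712 N. Answer: B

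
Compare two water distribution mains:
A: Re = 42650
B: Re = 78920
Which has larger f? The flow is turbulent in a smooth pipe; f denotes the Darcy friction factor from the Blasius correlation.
f(A) = 0.02199, f(B) = 0.01885. Answer: A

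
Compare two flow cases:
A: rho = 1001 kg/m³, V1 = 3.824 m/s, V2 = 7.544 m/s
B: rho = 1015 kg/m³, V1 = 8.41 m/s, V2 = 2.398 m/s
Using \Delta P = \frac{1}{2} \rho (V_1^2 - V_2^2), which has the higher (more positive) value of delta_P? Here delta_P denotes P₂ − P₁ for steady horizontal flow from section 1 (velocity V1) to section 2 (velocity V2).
delta_P(A) = -21.17 kPa, delta_P(B) = 32.98 kPa. Answer: B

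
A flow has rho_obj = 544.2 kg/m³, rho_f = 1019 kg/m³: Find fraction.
Formula: f_{sub} = \frac{\rho_{obj}}{\rho_f}
fraction = 544.2/1019 = 0.5341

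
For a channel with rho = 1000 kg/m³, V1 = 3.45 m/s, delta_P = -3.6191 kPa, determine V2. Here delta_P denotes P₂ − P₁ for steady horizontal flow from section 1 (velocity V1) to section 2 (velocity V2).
Formula: \Delta P = \frac{1}{2} \rho (V_1^2 - V_2^2)
Substituting knowns: -3.6191 = 0.5·1000·(3.45² − V2²)/1000
Solving for V2: V2 = √(3.45² − 2·(-3.6191·1000)/1000) = 4.375 m/s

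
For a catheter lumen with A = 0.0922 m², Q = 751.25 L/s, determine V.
Formula: Q = A V
Substituting knowns: 751.25 = 0.0922·V·1000
Solving for V: V = (751.25/1000)/0.0922 = 8.148 m/s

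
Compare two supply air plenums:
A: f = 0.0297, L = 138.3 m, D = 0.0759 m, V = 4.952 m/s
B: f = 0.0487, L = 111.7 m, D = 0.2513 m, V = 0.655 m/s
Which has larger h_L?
h_L(A) = 67.64 m, h_L(B) = 0.4733 m. Answer: A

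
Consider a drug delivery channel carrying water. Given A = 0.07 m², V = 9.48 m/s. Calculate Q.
Formula: Q = A V
Q = 0.07·9.48·1000 = 663.6 L/s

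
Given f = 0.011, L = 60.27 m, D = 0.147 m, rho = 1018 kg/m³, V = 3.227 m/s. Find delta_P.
Formula: \Delta P = f \frac{L}{D} \frac{\rho V^2}{2}
delta_P = 0.011·(60.27/0.147)·0.5·1018·3.227²/1000 = 23.91 kPa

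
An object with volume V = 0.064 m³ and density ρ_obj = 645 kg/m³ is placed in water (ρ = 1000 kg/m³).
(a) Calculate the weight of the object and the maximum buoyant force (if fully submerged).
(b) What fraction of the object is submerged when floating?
(a) W=rho_obj*g*V=645*9.81*0.064=405.0 N; F_B(max)=rho*g*V=1000*9.81*0.064=627.8 N
(b) Floating fraction=rho_obj/rho=645/1000=0.645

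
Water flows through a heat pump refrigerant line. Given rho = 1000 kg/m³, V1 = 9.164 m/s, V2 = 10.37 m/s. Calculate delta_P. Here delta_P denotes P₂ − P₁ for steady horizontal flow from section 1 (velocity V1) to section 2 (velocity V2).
Formula: \Delta P = \frac{1}{2} \rho (V_1^2 - V_2^2)
delta_P = 0.5·1000·(9.164² − 10.37²)/1000 = -11.78 kPa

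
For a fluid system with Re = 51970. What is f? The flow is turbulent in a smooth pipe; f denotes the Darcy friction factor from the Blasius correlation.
Formula: f = \frac{0.316}{Re^{0.25}}
f = 0.316/51970^0.25 = 0.02093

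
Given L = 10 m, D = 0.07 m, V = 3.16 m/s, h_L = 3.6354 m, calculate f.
Formula: h_L = f \frac{L}{D} \frac{V^2}{2g}
Substituting knowns: 3.6354 = f·(10/0.07)·3.16²/(2·9.81)
Solving for f: f = 3.6354·2·9.81/((10/0.07)·3.16²) = 0.05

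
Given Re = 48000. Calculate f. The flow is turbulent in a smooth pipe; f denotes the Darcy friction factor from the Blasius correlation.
Formula: f = \frac{0.316}{Re^{0.25}}
f = 0.316/48000^0.25 = 0.02135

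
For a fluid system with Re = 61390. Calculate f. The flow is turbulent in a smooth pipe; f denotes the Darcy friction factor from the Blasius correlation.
Formula: f = \frac{0.316}{Re^{0.25}}
f = 0.316/61390^0.25 = 0.02008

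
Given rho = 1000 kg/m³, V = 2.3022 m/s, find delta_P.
Formula: V = \sqrt{\frac{2 \Delta P}{\rho}}
Substituting knowns: 2.3022 = √(2·(delta_P·1000)/1000)
Solving for delta_P: delta_P = 2.3022²·1000/2/1000 = 2.65 kPa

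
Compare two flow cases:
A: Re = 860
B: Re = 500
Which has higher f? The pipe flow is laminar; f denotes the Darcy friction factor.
f(A) = 0.07442, f(B) = 0.128. Answer: B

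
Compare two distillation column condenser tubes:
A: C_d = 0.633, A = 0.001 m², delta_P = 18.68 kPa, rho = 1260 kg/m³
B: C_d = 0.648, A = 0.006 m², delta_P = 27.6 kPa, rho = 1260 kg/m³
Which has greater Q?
Q(A) = 3.447 L/s, Q(B) = 25.73 L/s. Answer: B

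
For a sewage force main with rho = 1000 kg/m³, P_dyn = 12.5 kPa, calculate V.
Formula: P_{dyn} = \frac{1}{2} \rho V^2
Substituting knowns: 12.5 = 0.5·1000·V²/1000
Solving for V: V = √(2·(12.5·1000)/1000) = 5 m/s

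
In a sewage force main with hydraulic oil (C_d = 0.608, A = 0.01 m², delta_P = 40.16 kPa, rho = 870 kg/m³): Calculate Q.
Formula: Q = C_d A \sqrt{\frac{2 \Delta P}{\rho}}
Q = 0.608·0.01·√(2·(40.16·1000)/870)·1000 = 58.42 L/s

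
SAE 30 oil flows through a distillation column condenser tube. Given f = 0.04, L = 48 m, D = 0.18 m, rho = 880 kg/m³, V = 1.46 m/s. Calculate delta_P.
Formula: \Delta P = f \frac{L}{D} \frac{\rho V^2}{2}
delta_P = 0.04·(48/0.18)·0.5·880·1.46²/1000 = 10 kPa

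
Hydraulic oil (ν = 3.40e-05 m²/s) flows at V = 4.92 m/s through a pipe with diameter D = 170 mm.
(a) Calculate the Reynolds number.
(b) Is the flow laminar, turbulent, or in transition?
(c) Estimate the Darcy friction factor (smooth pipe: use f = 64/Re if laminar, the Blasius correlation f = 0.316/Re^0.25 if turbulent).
(a) Re = V·D/ν = 4.92·0.17/3.40e-05 = 24600
(b) Flow regime: turbulent (Re > 4000)
(c) Friction factor: f = 0.316/Re^0.25 = 0.316/24600^0.25 = 0.02523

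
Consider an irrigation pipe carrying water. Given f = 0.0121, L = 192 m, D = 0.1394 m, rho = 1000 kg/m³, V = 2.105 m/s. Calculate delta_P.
Formula: \Delta P = f \frac{L}{D} \frac{\rho V^2}{2}
delta_P = 0.0121·(192/0.1394)·0.5·1000·2.105²/1000 = 36.92 kPa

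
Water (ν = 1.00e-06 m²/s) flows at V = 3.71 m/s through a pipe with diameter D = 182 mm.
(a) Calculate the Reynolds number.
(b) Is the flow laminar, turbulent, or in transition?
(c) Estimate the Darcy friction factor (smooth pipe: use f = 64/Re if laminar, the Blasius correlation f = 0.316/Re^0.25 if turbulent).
(a) Re = V·D/ν = 3.71·0.182/1.00e-06 = 675220
(b) Flow regime: turbulent (Re > 4000)
(c) Friction factor: f = 0.316/Re^0.25 = 0.316/675220^0.25 = 0.01102 (Blasius is strictly valid for Re ≲ 1e5; used here as the smooth-pipe estimate the problem specifies)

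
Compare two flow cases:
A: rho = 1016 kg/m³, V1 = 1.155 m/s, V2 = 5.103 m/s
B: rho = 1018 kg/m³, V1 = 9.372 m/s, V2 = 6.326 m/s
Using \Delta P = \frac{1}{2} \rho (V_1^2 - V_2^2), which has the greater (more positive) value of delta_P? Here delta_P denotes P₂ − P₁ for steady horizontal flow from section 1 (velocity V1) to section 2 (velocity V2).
delta_P(A) = -12.55 kPa, delta_P(B) = 24.34 kPa. Answer: B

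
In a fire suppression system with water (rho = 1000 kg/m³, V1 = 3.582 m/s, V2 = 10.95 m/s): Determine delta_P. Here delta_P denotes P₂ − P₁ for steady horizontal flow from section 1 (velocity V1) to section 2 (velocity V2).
Formula: \Delta P = \frac{1}{2} \rho (V_1^2 - V_2^2)
delta_P = 0.5·1000·(3.582² − 10.95²)/1000 = -53.54 kPa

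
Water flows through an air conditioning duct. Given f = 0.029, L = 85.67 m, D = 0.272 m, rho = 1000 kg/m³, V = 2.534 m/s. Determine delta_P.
Formula: \Delta P = f \frac{L}{D} \frac{\rho V^2}{2}
delta_P = 0.029·(85.67/0.272)·0.5·1000·2.534²/1000 = 29.33 kPa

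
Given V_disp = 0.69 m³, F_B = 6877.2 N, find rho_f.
Formula: F_B = \rho_f g V_{disp}
Substituting knowns: 6877.2 = rho_f·9.81·0.69
Solving for rho_f: rho_f = 6877.2/(9.81·0.69) = 1016 kg/m³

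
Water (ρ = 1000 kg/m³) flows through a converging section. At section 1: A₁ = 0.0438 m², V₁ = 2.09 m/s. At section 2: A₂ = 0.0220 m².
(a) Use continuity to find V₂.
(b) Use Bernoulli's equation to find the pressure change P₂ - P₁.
(a) Continuity: A₁V₁=A₂V₂ -> V₂=A₁V₁/A₂=0.0438*2.09/0.0220=4.16 m/s
(b) Bernoulli: P₂-P₁=0.5*rho*(V₁^2-V₂^2)/1000=0.5*1000*(2.09^2-4.16^2)/1000=-6.469 kPa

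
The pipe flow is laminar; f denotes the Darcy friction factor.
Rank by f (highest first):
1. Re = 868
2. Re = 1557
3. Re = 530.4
Case 1: f = 0.07373
Case 2: f = 0.0411
Case 3: f = 0.1207
Ranking (highest first): 3, 1, 2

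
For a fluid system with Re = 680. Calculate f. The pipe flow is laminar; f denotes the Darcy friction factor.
Formula: f = \frac{64}{Re}
f = 64/680 = 0.09412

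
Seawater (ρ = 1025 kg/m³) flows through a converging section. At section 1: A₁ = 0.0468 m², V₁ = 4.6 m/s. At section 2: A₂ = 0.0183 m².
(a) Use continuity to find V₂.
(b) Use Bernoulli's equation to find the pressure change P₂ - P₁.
(a) Continuity: A₁V₁=A₂V₂ -> V₂=A₁V₁/A₂=0.0468*4.6/0.0183=11.76 m/s
(b) Bernoulli: P₂-P₁=0.5*rho*(V₁^2-V₂^2)/1000=0.5*1025*(4.6^2-11.76^2)/1000=-60.03 kPa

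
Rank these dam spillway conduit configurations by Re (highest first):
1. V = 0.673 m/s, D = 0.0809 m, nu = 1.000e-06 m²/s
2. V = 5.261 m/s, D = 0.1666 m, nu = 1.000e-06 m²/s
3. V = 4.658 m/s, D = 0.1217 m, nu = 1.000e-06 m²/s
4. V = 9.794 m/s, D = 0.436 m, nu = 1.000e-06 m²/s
Case 1: Re = 54446
Case 2: Re = 876483
Case 3: Re = 566879
Case 4: Re = 4.270e+06
Ranking (highest first): 4, 2, 3, 1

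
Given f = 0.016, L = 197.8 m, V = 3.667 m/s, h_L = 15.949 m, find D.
Formula: h_L = f \frac{L}{D} \frac{V^2}{2g}
Substituting knowns: 15.949 = 0.016·(197.8/D)·3.667²/(2·9.81)
Solving for D: D = 0.016·197.8·3.667²/(2·9.81·15.949) = 0.136 m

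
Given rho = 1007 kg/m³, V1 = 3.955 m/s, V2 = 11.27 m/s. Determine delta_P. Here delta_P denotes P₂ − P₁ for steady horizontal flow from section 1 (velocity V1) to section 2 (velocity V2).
Formula: \Delta P = \frac{1}{2} \rho (V_1^2 - V_2^2)
delta_P = 0.5·1007·(3.955² − 11.27²)/1000 = -56.08 kPa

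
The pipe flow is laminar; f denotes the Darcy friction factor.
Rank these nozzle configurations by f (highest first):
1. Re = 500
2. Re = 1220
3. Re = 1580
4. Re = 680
Case 1: f = 0.128
Case 2: f = 0.05246
Case 3: f = 0.04051
Case 4: f = 0.09412
Ranking (highest first): 1, 4, 2, 3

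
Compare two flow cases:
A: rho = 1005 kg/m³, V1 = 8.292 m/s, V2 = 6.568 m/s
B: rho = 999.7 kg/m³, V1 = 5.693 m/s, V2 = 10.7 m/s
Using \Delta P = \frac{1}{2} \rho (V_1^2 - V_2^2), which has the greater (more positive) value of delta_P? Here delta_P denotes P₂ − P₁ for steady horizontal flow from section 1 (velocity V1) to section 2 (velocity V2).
delta_P(A) = 12.87 kPa, delta_P(B) = -41.03 kPa. Answer: A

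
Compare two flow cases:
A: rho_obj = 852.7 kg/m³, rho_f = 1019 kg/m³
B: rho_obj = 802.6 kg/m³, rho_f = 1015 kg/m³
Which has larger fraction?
fraction(A) = 0.8368, fraction(B) = 0.7907. Answer: A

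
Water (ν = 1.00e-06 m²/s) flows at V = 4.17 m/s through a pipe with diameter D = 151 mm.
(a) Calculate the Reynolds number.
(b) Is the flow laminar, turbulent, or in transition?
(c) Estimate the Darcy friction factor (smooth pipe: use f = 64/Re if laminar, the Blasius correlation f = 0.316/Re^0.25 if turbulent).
(a) Re = V·D/ν = 4.17·0.151/1.00e-06 = 629670
(b) Flow regime: turbulent (Re > 4000)
(c) Friction factor: f = 0.316/Re^0.25 = 0.316/629670^0.25 = 0.01122 (Blasius is strictly valid for Re ≲ 1e5; used here as the smooth-pipe estimate the problem specifies)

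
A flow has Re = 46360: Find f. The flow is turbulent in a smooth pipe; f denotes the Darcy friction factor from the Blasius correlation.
Formula: f = \frac{0.316}{Re^{0.25}}
f = 0.316/46360^0.25 = 0.02154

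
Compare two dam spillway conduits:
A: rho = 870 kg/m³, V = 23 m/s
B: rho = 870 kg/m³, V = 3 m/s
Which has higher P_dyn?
P_dyn(A) = 230.1 kPa, P_dyn(B) = 3.915 kPa. Answer: A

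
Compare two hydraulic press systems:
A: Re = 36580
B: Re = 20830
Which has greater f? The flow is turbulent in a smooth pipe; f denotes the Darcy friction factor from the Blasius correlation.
f(A) = 0.02285, f(B) = 0.0263. Answer: B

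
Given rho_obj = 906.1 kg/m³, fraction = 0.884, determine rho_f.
Formula: f_{sub} = \frac{\rho_{obj}}{\rho_f}
Substituting knowns: 0.884 = 906.1/rho_f
Solving for rho_f: rho_f = 906.1/0.884 = 1025 kg/m³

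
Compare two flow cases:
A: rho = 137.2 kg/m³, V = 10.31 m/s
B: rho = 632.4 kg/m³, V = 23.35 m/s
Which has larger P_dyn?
P_dyn(A) = 7.292 kPa, P_dyn(B) = 172.4 kPa. Answer: B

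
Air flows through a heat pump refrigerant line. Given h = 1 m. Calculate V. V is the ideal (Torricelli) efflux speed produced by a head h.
Formula: V = \sqrt{2 g h}
V = √(2·9.81·1) = 4.429 m/s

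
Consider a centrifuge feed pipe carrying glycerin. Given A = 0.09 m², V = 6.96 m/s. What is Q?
Formula: Q = A V
Q = 0.09·6.96·1000 = 626.4 L/s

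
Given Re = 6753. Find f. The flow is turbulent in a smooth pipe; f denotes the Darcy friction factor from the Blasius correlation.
Formula: f = \frac{0.316}{Re^{0.25}}
f = 0.316/6753^0.25 = 0.03486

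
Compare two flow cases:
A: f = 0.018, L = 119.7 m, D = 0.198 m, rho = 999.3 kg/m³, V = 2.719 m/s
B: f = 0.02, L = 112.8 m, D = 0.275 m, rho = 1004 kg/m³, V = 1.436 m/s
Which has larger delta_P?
delta_P(A) = 40.2 kPa, delta_P(B) = 8.492 kPa. Answer: A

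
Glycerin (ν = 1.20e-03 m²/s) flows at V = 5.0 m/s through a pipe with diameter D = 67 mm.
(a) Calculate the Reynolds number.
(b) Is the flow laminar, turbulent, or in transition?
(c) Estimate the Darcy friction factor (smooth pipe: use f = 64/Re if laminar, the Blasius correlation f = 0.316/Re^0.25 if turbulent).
(a) Re = V·D/ν = 5.0·0.067/1.20e-03 = 279.17
(b) Flow regime: laminar (Re < 2300)
(c) Friction factor: f = 64/Re = 64/279.17 = 0.2293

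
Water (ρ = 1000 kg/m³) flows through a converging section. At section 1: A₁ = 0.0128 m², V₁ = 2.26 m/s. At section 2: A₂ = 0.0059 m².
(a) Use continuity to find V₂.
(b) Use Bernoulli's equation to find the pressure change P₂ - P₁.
(a) Continuity: A₁V₁=A₂V₂ -> V₂=A₁V₁/A₂=0.0128*2.26/0.0059=4.90 m/s
(b) Bernoulli: P₂-P₁=0.5*rho*(V₁^2-V₂^2)/1000=0.5*1000*(2.26^2-4.90^2)/1000=-9.451 kPa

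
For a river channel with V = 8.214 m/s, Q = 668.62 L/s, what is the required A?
Formula: Q = A V
Substituting knowns: 668.62 = A·8.214·1000
Solving for A: A = (668.62/1000)/8.214 = 0.0814 m²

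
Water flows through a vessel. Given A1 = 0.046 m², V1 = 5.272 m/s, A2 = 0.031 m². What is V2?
Formula: V_2 = \frac{A_1 V_1}{A_2}
V2 = 0.046·5.272/0.031 = 7.823 m/s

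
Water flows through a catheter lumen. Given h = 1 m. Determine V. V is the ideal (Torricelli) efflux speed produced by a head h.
Formula: V = \sqrt{2 g h}
V = √(2·9.81·1) = 4.429 m/s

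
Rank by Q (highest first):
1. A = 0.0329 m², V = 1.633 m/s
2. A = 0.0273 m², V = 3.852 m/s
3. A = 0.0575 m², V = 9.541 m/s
Case 1: Q = 53.73 L/s
Case 2: Q = 105.2 L/s
Case 3: Q = 548.6 L/s
Ranking (highest first): 3, 2, 1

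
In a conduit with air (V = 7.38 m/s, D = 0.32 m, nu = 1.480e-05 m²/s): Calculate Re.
Formula: Re = \frac{V D}{\nu}
Re = 7.38·0.32/1.480e-05 = 159568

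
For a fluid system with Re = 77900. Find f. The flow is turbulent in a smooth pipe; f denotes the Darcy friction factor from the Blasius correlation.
Formula: f = \frac{0.316}{Re^{0.25}}
f = 0.316/77900^0.25 = 0.01891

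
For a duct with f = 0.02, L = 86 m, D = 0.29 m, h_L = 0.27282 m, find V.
Formula: h_L = f \frac{L}{D} \frac{V^2}{2g}
Substituting knowns: 0.27282 = 0.02·(86/0.29)·V²/(2·9.81)
Solving for V: V = √(0.27282·2·9.81/(0.02·(86/0.29))) = 0.95 m/s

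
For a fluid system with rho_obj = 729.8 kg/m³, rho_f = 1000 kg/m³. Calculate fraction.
Formula: f_{sub} = \frac{\rho_{obj}}{\rho_f}
fraction = 729.8/1000 = 0.7298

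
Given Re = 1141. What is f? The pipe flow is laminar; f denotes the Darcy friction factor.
Formula: f = \frac{64}{Re}
f = 64/1141 = 0.05609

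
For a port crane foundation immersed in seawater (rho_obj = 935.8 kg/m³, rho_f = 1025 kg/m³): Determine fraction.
Formula: f_{sub} = \frac{\rho_{obj}}{\rho_f}
fraction = 935.8/1025 = 0.913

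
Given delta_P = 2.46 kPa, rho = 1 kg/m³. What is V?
Formula: V = \sqrt{\frac{2 \Delta P}{\rho}}
V = √(2·(2.46·1000)/1) = 70.14 m/s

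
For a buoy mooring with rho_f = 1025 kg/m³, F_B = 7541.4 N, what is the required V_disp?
Formula: F_B = \rho_f g V_{disp}
Substituting knowns: 7541.4 = 1025·9.81·V_disp
Solving for V_disp: V_disp = 7541.4/(1025·9.81) = 0.75 m³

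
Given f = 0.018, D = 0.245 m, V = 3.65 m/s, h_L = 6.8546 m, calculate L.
Formula: h_L = f \frac{L}{D} \frac{V^2}{2g}
Substituting knowns: 6.8546 = 0.018·(L/0.245)·3.65²/(2·9.81)
Solving for L: L = 6.8546·2·9.81·0.245/(0.018·3.65²) = 137.4 m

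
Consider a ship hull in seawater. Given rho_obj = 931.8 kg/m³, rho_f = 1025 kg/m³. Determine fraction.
Formula: f_{sub} = \frac{\rho_{obj}}{\rho_f}
fraction = 931.8/1025 = 0.9091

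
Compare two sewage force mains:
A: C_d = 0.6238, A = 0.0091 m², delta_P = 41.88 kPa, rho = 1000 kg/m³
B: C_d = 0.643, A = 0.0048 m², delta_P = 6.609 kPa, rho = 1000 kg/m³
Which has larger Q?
Q(A) = 51.95 L/s, Q(B) = 11.22 L/s. Answer: A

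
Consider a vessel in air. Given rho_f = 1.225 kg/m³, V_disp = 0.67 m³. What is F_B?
Formula: F_B = \rho_f g V_{disp}
F_B = 1.225·9.81·0.67 = 8.052 N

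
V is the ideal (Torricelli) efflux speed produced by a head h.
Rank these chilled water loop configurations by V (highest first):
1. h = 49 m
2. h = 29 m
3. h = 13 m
Case 1: V = 31.01 m/s
Case 2: V = 23.85 m/s
Case 3: V = 15.97 m/s
Ranking (highest first): 1, 2, 3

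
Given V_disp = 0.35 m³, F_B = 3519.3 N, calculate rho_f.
Formula: F_B = \rho_f g V_{disp}
Substituting knowns: 3519.3 = rho_f·9.81·0.35
Solving for rho_f: rho_f = 3519.3/(9.81·0.35) = 1025 kg/m³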